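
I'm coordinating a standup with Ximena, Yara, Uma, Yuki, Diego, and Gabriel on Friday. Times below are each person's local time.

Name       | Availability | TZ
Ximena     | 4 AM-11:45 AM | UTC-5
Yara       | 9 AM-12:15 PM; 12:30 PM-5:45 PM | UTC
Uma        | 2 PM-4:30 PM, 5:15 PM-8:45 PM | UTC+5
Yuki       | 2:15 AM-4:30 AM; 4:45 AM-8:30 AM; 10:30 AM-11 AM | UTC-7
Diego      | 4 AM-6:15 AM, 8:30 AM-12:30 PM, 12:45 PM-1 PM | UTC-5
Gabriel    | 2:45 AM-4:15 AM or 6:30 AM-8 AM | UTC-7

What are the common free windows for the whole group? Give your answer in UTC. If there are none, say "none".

09:45-11:15, 13:30-15:00

Ximena in UTC: 09:00-16:45 (add 5h to convert from UTC-5).
Yara in UTC: 09:00-12:15, 12:30-17:45.
Uma in UTC: 09:00-11:30, 12:15-15:45 (subtract 5h to convert from UTC+5).
Yuki in UTC: 09:15-11:30, 11:45-15:30, 17:30-18:00 (add 7h to convert from UTC-7).
Diego in UTC: 09:00-11:15, 13:30-17:30, 17:45-18:00 (add 5h to convert from UTC-5).
Gabriel in UTC: 09:45-11:15, 13:30-15:00 (add 7h to convert from UTC-7).
Ximena ∩ Yara: 09:00-12:15, 12:30-16:45.
Ximena ∩ Yara ∩ Uma: 09:00-11:30, 12:30-15:45.
Ximena ∩ Yara ∩ Uma ∩ Yuki: 09:15-11:30, 12:30-15:30.
Ximena ∩ Yara ∩ Uma ∩ Yuki ∩ Diego: 09:15-11:15, 13:30-15:30.
Ximena ∩ Yara ∩ Uma ∩ Yuki ∩ Diego ∩ Gabriel: 09:45-11:15, 13:30-15:00.
Those are the intersection windows.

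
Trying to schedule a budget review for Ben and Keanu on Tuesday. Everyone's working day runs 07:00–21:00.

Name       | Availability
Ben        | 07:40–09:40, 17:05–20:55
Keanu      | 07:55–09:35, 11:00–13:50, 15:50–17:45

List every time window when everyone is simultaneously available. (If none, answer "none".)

Ben ∩ Keanu: 07:55-09:35, 17:05-17:45.

07:55-09:35, 17:05-17:45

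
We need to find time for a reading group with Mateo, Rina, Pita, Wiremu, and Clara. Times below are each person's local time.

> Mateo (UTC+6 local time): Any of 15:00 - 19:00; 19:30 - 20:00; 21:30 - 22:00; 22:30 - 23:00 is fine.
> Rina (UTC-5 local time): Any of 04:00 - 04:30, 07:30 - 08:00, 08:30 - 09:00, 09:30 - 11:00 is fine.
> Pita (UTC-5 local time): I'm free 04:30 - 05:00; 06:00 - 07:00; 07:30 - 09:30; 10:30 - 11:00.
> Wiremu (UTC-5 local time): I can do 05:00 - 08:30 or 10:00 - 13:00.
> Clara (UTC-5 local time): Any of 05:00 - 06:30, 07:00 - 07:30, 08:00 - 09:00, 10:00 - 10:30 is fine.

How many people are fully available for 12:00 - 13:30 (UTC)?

1

Mateo in UTC: 09:00-13:00, 13:30-14:00, 15:30-16:00, 16:30-17:00 (subtract 6h to convert from UTC+6).
Rina in UTC: 09:00-09:30, 12:30-13:00, 13:30-14:00, 14:30-16:00 (add 5h to convert from UTC-5).
Pita in UTC: 09:30-10:00, 11:00-12:00, 12:30-14:30, 15:30-16:00 (add 5h to convert from UTC-5).
Wiremu in UTC: 10:00-13:30, 15:00-18:00 (add 5h to convert from UTC-5).
Clara in UTC: 10:00-11:30, 12:00-12:30, 13:00-14:00, 15:00-15:30 (add 5h to convert from UTC-5).
Wiremu can make the full 12:00-13:30 slot — that's 1.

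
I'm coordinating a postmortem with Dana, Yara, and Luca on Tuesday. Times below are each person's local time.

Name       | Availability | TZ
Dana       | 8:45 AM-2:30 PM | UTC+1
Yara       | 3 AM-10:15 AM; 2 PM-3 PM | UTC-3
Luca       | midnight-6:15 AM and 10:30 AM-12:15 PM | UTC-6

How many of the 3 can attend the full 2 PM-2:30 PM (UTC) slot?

0

Dana in UTC: 07:45-13:30 (subtract 1h to convert from UTC+1).
Yara in UTC: 06:00-13:15, 17:00-18:00 (add 3h to convert from UTC-3).
Luca in UTC: 06:00-12:15, 16:30-18:15 (add 6h to convert from UTC-6).
nobody can make the full 14:00-14:30 slot — that's 0.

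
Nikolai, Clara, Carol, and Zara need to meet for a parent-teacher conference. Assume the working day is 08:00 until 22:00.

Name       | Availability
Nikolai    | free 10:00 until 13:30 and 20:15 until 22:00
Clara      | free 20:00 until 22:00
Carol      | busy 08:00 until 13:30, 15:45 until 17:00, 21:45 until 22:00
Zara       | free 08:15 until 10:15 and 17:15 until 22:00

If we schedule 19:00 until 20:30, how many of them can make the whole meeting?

Nikolai free: 10:00-13:30, 20:15-22:00.
Clara free: 20:00-22:00.
Carol free: 13:30-15:45, 17:00-21:45 (invert busy blocks within the working day).
Zara free: 08:15-10:15, 17:15-22:00.
Carol and Zara can make the full 19:00-20:30 slot — that's 2.

2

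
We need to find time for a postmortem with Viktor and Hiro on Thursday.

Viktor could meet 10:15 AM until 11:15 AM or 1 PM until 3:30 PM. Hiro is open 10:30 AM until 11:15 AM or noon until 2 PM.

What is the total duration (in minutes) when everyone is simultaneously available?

105

Viktor ∩ Hiro: 10:30-11:15, 13:00-14:00.
Those are the intersection windows.
Summing the common windows: 45 + 60 = 105 minutes.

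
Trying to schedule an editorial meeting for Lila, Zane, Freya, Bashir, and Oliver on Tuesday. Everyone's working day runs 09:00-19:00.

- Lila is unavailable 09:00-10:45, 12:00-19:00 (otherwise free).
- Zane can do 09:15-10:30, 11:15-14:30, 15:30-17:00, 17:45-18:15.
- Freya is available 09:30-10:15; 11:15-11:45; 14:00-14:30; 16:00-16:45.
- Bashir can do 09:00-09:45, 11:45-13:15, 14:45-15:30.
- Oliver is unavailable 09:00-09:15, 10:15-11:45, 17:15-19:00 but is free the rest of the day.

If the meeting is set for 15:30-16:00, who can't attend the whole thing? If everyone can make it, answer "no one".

Lila free: 10:45-12:00 (invert busy blocks within the working day).
Zane free: 09:15-10:30, 11:15-14:30, 15:30-17:00, 17:45-18:15.
Freya free: 09:30-10:15, 11:15-11:45, 14:00-14:30, 16:00-16:45.
Bashir free: 09:00-09:45, 11:45-13:15, 14:45-15:30.
Oliver free: 09:15-10:15, 11:45-17:15 (invert busy blocks within the working day).
Lila: not fully free for 15:30-16:00. Zane: free for 15:30-16:00. Freya: not fully free for 15:30-16:00. Bashir: not fully free for 15:30-16:00. Oliver: free for 15:30-16:00.

Bashir, Freya, Lila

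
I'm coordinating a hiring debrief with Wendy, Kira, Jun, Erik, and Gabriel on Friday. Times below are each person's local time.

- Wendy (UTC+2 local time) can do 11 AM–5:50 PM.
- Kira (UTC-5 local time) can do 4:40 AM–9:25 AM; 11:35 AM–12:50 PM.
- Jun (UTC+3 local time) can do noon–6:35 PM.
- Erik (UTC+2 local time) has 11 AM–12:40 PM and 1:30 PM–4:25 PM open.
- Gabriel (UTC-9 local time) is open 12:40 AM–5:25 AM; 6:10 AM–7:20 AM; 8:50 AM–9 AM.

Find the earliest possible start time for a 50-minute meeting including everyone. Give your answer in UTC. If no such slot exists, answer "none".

Wendy in UTC: 09:00-15:50 (subtract 2h to convert from UTC+2).
Kira in UTC: 09:40-14:25, 16:35-17:50 (add 5h to convert from UTC-5).
Jun in UTC: 09:00-15:35 (subtract 3h to convert from UTC+3).
Erik in UTC: 09:00-10:40, 11:30-14:25 (subtract 2h to convert from UTC+2).
Gabriel in UTC: 09:40-14:25, 15:10-16:20, 17:50-18:00 (add 9h to convert from UTC-9).
Wendy ∩ Kira: 09:40-14:25.
Wendy ∩ Kira ∩ Jun: 09:40-14:25.
Wendy ∩ Kira ∩ Jun ∩ Erik: 09:40-10:40, 11:30-14:25.
Wendy ∩ Kira ∩ Jun ∩ Erik ∩ Gabriel: 09:40-10:40, 11:30-14:25.
So the common availability across everyone is 09:40-10:40, 11:30-14:25.
The first common window of at least 50 minutes is 09:40-10:40, so the earliest start is 09:40.

09:40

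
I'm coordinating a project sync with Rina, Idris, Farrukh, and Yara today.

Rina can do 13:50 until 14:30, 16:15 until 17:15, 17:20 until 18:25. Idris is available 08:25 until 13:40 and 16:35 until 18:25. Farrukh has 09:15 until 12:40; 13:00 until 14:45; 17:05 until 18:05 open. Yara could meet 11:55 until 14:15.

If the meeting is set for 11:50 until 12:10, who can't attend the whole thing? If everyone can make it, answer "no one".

Rina: not fully free for 11:50-12:10. Idris: free for 11:50-12:10. Farrukh: free for 11:50-12:10. Yara: not fully free for 11:50-12:10.

Rina, Yara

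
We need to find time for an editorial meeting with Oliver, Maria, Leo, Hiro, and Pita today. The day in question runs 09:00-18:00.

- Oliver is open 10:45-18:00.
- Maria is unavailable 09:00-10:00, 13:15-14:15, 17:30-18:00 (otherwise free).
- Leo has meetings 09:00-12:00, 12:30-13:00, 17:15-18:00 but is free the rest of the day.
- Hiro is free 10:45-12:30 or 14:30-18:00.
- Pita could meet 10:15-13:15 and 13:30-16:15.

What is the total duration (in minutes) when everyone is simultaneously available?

Oliver free: 10:45-18:00.
Maria free: 10:00-13:15, 14:15-17:30 (invert busy blocks within the working day).
Leo free: 12:00-12:30, 13:00-17:15 (invert busy blocks within the working day).
Hiro free: 10:45-12:30, 14:30-18:00.
Pita free: 10:15-13:15, 13:30-16:15.
Oliver ∩ Maria: 10:45-13:15, 14:15-17:30.
Oliver ∩ Maria ∩ Leo: 12:00-12:30, 13:00-13:15, 14:15-17:15.
Oliver ∩ Maria ∩ Leo ∩ Hiro: 12:00-12:30, 14:30-17:15.
Oliver ∩ Maria ∩ Leo ∩ Hiro ∩ Pita: 12:00-12:30, 14:30-16:15.
So the common availability across everyone is 12:00-12:30, 14:30-16:15.
Summing the common windows: 30 + 105 = 135 minutes.

135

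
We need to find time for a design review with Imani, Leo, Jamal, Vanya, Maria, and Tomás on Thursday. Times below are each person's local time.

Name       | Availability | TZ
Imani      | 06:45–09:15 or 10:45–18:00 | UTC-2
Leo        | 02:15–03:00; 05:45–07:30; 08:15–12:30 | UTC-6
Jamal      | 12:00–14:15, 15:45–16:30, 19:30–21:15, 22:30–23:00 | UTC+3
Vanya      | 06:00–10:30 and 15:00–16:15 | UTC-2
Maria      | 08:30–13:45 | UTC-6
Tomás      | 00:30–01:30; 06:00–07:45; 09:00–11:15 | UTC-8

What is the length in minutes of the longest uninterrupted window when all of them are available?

Imani in UTC: 08:45-11:15, 12:45-20:00 (add 2h to convert from UTC-2).
Leo in UTC: 08:15-09:00, 11:45-13:30, 14:15-18:30 (add 6h to convert from UTC-6).
Jamal in UTC: 09:00-11:15, 12:45-13:30, 16:30-18:15, 19:30-20:00 (subtract 3h to convert from UTC+3).
Vanya in UTC: 08:00-12:30, 17:00-18:15 (add 2h to convert from UTC-2).
Maria in UTC: 14:30-19:45 (add 6h to convert from UTC-6).
Tomás in UTC: 08:30-09:30, 14:00-15:45, 17:00-19:15 (add 8h to convert from UTC-8).
Imani ∩ Leo: 08:45-09:00, 12:45-13:30, 14:15-18:30.
Imani ∩ Leo ∩ Jamal: 12:45-13:30, 16:30-18:15.
Imani ∩ Leo ∩ Jamal ∩ Vanya: 17:00-18:15.
Imani ∩ Leo ∩ Jamal ∩ Vanya ∩ Maria: 17:00-18:15.
Imani ∩ Leo ∩ Jamal ∩ Vanya ∩ Maria ∩ Tomás: 17:00-18:15.
Those are the intersection windows.
The longest is 17:00-18:15 at 75 minutes.

75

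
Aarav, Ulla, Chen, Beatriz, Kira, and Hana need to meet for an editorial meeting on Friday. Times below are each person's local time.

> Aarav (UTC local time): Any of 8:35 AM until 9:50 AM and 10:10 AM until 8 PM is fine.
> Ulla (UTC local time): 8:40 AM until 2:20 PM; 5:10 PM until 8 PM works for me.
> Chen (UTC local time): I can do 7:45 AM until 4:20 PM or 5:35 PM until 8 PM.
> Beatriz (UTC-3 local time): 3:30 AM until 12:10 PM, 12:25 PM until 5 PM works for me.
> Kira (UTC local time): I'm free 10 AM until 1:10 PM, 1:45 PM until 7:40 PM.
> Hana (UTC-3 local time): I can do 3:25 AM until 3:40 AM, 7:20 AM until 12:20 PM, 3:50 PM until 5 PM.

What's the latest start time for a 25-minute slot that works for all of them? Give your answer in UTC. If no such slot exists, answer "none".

19:15

Aarav in UTC: 08:35-09:50, 10:10-20:00.
Ulla in UTC: 08:40-14:20, 17:10-20:00.
Chen in UTC: 07:45-16:20, 17:35-20:00.
Beatriz in UTC: 06:30-15:10, 15:25-20:00 (add 3h to convert from UTC-3).
Kira in UTC: 10:00-13:10, 13:45-19:40.
Hana in UTC: 06:25-06:40, 10:20-15:20, 18:50-20:00 (add 3h to convert from UTC-3).
Aarav ∩ Ulla: 08:40-09:50, 10:10-14:20, 17:10-20:00.
Aarav ∩ Ulla ∩ Chen: 08:40-09:50, 10:10-14:20, 17:35-20:00.
Aarav ∩ Ulla ∩ Chen ∩ Beatriz: 08:40-09:50, 10:10-14:20, 17:35-20:00.
Aarav ∩ Ulla ∩ Chen ∩ Beatriz ∩ Kira: 10:10-13:10, 13:45-14:20, 17:35-19:40.
Aarav ∩ Ulla ∩ Chen ∩ Beatriz ∩ Kira ∩ Hana: 10:20-13:10, 13:45-14:20, 18:50-19:40.
So the common availability across everyone is 10:20-13:10, 13:45-14:20, 18:50-19:40.
The last common window of at least 25 minutes is 18:50-19:40; a 25-minute meeting can start as late as 19:15 and still end by 19:40.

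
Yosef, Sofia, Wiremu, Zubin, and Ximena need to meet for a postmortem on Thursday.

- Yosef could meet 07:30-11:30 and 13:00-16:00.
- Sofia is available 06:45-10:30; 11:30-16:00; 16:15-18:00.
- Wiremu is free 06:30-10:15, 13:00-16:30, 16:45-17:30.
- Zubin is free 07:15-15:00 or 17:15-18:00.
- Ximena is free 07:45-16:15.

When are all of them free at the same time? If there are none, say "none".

07:45-10:15, 13:00-15:00

Yosef ∩ Sofia: 07:30-10:30, 13:00-16:00.
Yosef ∩ Sofia ∩ Wiremu: 07:30-10:15, 13:00-16:00.
Yosef ∩ Sofia ∩ Wiremu ∩ Zubin: 07:30-10:15, 13:00-15:00.
Yosef ∩ Sofia ∩ Wiremu ∩ Zubin ∩ Ximena: 07:45-10:15, 13:00-15:00.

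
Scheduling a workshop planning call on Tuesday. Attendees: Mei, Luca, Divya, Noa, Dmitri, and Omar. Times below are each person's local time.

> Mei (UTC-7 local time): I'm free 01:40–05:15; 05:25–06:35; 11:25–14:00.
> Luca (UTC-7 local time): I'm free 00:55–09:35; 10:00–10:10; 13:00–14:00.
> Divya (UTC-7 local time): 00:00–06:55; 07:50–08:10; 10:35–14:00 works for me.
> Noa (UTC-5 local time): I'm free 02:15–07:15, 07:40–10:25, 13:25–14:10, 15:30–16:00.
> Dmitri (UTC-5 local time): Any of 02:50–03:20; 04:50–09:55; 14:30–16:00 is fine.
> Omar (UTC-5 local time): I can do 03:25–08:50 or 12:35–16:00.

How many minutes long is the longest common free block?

145

Mei in UTC: 08:40-12:15, 12:25-13:35, 18:25-21:00 (add 7h to convert from UTC-7).
Luca in UTC: 07:55-16:35, 17:00-17:10, 20:00-21:00 (add 7h to convert from UTC-7).
Divya in UTC: 07:00-13:55, 14:50-15:10, 17:35-21:00 (add 7h to convert from UTC-7).
Noa in UTC: 07:15-12:15, 12:40-15:25, 18:25-19:10, 20:30-21:00 (add 5h to convert from UTC-5).
Dmitri in UTC: 07:50-08:20, 09:50-14:55, 19:30-21:00 (add 5h to convert from UTC-5).
Omar in UTC: 08:25-13:50, 17:35-21:00 (add 5h to convert from UTC-5).
Mei ∩ Luca: 08:40-12:15, 12:25-13:35, 20:00-21:00.
Mei ∩ Luca ∩ Divya: 08:40-12:15, 12:25-13:35, 20:00-21:00.
Mei ∩ Luca ∩ Divya ∩ Noa: 08:40-12:15, 12:40-13:35, 20:30-21:00.
Mei ∩ Luca ∩ Divya ∩ Noa ∩ Dmitri: 09:50-12:15, 12:40-13:35, 20:30-21:00.
Mei ∩ Luca ∩ Divya ∩ Noa ∩ Dmitri ∩ Omar: 09:50-12:15, 12:40-13:35, 20:30-21:00.
The longest is 09:50-12:15 at 145 minutes.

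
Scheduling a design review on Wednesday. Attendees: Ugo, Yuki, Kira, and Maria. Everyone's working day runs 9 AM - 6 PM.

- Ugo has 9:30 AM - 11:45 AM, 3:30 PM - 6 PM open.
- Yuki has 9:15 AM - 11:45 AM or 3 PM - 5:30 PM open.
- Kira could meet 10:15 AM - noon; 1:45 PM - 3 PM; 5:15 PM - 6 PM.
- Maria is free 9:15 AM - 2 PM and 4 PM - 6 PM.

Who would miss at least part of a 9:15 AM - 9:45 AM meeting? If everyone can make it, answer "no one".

Ugo: not fully free for 09:15-09:45. Yuki: free for 09:15-09:45. Kira: not fully free for 09:15-09:45. Maria: free for 09:15-09:45.

Kira, Ugo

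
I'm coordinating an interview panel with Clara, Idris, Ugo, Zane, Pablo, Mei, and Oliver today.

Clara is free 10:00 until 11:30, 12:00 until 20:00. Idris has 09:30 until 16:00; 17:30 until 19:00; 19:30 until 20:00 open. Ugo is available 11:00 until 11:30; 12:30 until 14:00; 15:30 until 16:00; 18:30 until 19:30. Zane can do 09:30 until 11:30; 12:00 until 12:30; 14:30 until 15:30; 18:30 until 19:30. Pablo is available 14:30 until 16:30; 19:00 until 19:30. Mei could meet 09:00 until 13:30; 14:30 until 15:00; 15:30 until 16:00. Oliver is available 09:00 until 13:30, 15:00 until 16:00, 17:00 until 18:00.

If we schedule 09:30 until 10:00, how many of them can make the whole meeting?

4

Idris, Zane, Mei, and Oliver can make the full 09:30-10:00 slot — that's 4.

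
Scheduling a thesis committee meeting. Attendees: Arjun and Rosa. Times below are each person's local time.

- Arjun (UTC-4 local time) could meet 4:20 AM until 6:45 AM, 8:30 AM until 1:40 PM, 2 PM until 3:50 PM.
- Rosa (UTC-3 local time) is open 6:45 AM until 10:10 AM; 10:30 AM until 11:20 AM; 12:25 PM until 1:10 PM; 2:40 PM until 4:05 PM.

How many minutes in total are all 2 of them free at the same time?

Arjun in UTC: 08:20-10:45, 12:30-17:40, 18:00-19:50 (add 4h to convert from UTC-4).
Rosa in UTC: 09:45-13:10, 13:30-14:20, 15:25-16:10, 17:40-19:05 (add 3h to convert from UTC-3).
Arjun ∩ Rosa: 09:45-10:45, 12:30-13:10, 13:30-14:20, 15:25-16:10, 18:00-19:05.
Summing the common windows: 60 + 40 + 50 + 45 + 65 = 260 minutes.

260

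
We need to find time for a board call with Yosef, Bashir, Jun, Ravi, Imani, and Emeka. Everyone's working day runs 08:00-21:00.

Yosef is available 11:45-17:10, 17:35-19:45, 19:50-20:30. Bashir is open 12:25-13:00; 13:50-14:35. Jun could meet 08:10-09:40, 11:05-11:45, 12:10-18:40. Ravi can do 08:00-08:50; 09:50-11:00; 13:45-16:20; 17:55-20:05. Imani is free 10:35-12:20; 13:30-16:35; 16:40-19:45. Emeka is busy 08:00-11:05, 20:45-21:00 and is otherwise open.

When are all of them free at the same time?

13:50-14:35

Yosef free: 11:45-17:10, 17:35-19:45, 19:50-20:30.
Bashir free: 12:25-13:00, 13:50-14:35.
Jun free: 08:10-09:40, 11:05-11:45, 12:10-18:40.
Ravi free: 08:00-08:50, 09:50-11:00, 13:45-16:20, 17:55-20:05.
Imani free: 10:35-12:20, 13:30-16:35, 16:40-19:45.
Emeka free: 11:05-20:45 (invert busy blocks within the working day).
Yosef ∩ Bashir: 12:25-13:00, 13:50-14:35.
Yosef ∩ Bashir ∩ Jun: 12:25-13:00, 13:50-14:35.
Yosef ∩ Bashir ∩ Jun ∩ Ravi: 13:50-14:35.
Yosef ∩ Bashir ∩ Jun ∩ Ravi ∩ Imani: 13:50-14:35.
Yosef ∩ Bashir ∩ Jun ∩ Ravi ∩ Imani ∩ Emeka: 13:50-14:35.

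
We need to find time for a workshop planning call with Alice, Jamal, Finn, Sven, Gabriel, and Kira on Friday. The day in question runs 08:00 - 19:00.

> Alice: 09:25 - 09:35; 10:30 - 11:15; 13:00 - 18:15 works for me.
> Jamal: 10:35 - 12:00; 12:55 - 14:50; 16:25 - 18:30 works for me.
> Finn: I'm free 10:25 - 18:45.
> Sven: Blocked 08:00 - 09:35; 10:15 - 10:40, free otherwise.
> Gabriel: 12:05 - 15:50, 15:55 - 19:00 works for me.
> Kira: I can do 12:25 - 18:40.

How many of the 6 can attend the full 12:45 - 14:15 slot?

4

Alice free: 09:25-09:35, 10:30-11:15, 13:00-18:15.
Jamal free: 10:35-12:00, 12:55-14:50, 16:25-18:30.
Finn free: 10:25-18:45.
Sven free: 09:35-10:15, 10:40-19:00 (invert busy blocks within the working day).
Gabriel free: 12:05-15:50, 15:55-19:00.
Kira free: 12:25-18:40.
Finn, Sven, Gabriel, and Kira can make the full 12:45-14:15 slot — that's 4.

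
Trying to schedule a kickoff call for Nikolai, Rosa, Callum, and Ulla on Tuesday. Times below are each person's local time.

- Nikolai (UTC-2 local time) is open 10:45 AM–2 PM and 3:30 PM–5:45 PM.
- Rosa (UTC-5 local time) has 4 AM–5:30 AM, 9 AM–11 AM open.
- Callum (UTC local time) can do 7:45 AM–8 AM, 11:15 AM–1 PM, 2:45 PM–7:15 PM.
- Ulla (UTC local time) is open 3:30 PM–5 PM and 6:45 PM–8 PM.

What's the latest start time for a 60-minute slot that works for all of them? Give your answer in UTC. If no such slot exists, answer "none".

none

Nikolai in UTC: 12:45-16:00, 17:30-19:45 (add 2h to convert from UTC-2).
Rosa in UTC: 09:00-10:30, 14:00-16:00 (add 5h to convert from UTC-5).
Callum in UTC: 07:45-08:00, 11:15-13:00, 14:45-19:15.
Ulla in UTC: 15:30-17:00, 18:45-20:00.
Nikolai ∩ Rosa: 14:00-16:00.
Nikolai ∩ Rosa ∩ Callum: 14:45-16:00.
Nikolai ∩ Rosa ∩ Callum ∩ Ulla: 15:30-16:00.
No common window is at least 60 minutes long.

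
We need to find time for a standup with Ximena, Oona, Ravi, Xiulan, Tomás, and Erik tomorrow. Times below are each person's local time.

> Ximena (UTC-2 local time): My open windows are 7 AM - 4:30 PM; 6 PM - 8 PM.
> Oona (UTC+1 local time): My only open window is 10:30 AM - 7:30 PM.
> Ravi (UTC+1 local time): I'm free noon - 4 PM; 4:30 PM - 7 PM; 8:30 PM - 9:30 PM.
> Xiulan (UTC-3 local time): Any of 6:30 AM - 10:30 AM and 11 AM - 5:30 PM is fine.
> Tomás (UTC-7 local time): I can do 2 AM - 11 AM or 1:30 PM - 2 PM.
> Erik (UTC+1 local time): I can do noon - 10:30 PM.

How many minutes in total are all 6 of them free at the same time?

Ximena in UTC: 09:00-18:30, 20:00-22:00 (add 2h to convert from UTC-2).
Oona in UTC: 09:30-18:30 (subtract 1h to convert from UTC+1).
Ravi in UTC: 11:00-15:00, 15:30-18:00, 19:30-20:30 (subtract 1h to convert from UTC+1).
Xiulan in UTC: 09:30-13:30, 14:00-20:30 (add 3h to convert from UTC-3).
Tomás in UTC: 09:00-18:00, 20:30-21:00 (add 7h to convert from UTC-7).
Erik in UTC: 11:00-21:30 (subtract 1h to convert from UTC+1).
Ximena ∩ Oona: 09:30-18:30.
Ximena ∩ Oona ∩ Ravi: 11:00-15:00, 15:30-18:00.
Ximena ∩ Oona ∩ Ravi ∩ Xiulan: 11:00-13:30, 14:00-15:00, 15:30-18:00.
Ximena ∩ Oona ∩ Ravi ∩ Xiulan ∩ Tomás: 11:00-13:30, 14:00-15:00, 15:30-18:00.
Ximena ∩ Oona ∩ Ravi ∩ Xiulan ∩ Tomás ∩ Erik: 11:00-13:30, 14:00-15:00, 15:30-18:00.
So the common availability across everyone is 11:00-13:30, 14:00-15:00, 15:30-18:00.
Summing the common windows: 150 + 60 + 150 = 360 minutes.

360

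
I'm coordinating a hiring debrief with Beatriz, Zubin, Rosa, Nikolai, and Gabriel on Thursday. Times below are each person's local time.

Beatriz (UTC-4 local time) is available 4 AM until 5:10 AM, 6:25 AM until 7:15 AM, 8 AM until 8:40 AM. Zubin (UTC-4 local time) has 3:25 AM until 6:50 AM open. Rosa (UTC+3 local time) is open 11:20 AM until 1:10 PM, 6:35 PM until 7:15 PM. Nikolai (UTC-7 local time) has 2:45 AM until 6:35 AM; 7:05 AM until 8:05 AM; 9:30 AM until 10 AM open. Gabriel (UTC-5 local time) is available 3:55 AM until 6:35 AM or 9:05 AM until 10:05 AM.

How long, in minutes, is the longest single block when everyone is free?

0

Beatriz in UTC: 08:00-09:10, 10:25-11:15, 12:00-12:40 (add 4h to convert from UTC-4).
Zubin in UTC: 07:25-10:50 (add 4h to convert from UTC-4).
Rosa in UTC: 08:20-10:10, 15:35-16:15 (subtract 3h to convert from UTC+3).
Nikolai in UTC: 09:45-13:35, 14:05-15:05, 16:30-17:00 (add 7h to convert from UTC-7).
Gabriel in UTC: 08:55-11:35, 14:05-15:05 (add 5h to convert from UTC-5).
Beatriz ∩ Zubin: 08:00-09:10, 10:25-10:50.
Beatriz ∩ Zubin ∩ Rosa: 08:20-09:10.
Beatriz ∩ Zubin ∩ Rosa ∩ Nikolai: ∅.
Beatriz ∩ Zubin ∩ Rosa ∩ Nikolai ∩ Gabriel: ∅.
There is no time when everyone is free.
No common window exists, so the longest block is 0 minutes.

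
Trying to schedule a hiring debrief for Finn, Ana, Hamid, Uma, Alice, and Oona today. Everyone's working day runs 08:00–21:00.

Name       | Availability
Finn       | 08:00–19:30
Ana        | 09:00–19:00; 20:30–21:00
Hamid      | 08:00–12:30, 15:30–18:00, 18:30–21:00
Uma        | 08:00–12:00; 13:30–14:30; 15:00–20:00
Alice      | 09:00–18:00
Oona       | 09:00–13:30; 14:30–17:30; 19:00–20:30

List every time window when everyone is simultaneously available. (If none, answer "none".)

09:00-12:00, 15:30-17:30

Finn ∩ Ana: 09:00-19:00.
Finn ∩ Ana ∩ Hamid: 09:00-12:30, 15:30-18:00, 18:30-19:00.
Finn ∩ Ana ∩ Hamid ∩ Uma: 09:00-12:00, 15:30-18:00, 18:30-19:00.
Finn ∩ Ana ∩ Hamid ∩ Uma ∩ Alice: 09:00-12:00, 15:30-18:00.
Finn ∩ Ana ∩ Hamid ∩ Uma ∩ Alice ∩ Oona: 09:00-12:00, 15:30-17:30.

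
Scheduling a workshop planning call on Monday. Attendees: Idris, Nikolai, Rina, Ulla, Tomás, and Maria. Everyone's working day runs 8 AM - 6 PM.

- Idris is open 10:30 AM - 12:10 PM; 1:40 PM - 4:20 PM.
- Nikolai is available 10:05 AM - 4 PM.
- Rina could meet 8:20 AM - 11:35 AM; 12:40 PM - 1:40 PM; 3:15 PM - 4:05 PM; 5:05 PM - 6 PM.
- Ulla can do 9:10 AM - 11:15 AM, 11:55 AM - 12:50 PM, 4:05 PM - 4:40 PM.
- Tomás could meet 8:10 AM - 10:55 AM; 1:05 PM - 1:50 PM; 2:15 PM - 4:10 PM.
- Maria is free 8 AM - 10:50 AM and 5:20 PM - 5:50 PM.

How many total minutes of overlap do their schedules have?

Idris ∩ Nikolai: 10:30-12:10, 13:40-16:00.
Idris ∩ Nikolai ∩ Rina: 10:30-11:35, 15:15-16:00.
Idris ∩ Nikolai ∩ Rina ∩ Ulla: 10:30-11:15.
Idris ∩ Nikolai ∩ Rina ∩ Ulla ∩ Tomás: 10:30-10:55.
Idris ∩ Nikolai ∩ Rina ∩ Ulla ∩ Tomás ∩ Maria: 10:30-10:50.
That's a single block of 20 minutes.

20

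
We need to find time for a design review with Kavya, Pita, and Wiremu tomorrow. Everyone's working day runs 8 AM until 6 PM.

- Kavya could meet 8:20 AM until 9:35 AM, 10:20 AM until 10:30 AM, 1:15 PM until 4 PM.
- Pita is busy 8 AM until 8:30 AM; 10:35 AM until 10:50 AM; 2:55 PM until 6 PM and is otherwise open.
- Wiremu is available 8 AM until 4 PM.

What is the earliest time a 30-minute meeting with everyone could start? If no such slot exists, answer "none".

Kavya free: 08:20-09:35, 10:20-10:30, 13:15-16:00.
Pita free: 08:30-10:35, 10:50-14:55 (invert busy blocks within the working day).
Wiremu free: 08:00-16:00.
Kavya ∩ Pita: 08:30-09:35, 10:20-10:30, 13:15-14:55.
Kavya ∩ Pita ∩ Wiremu: 08:30-09:35, 10:20-10:30, 13:15-14:55.
The first common window of at least 30 minutes is 08:30-09:35, so the earliest start is 08:30.

08:30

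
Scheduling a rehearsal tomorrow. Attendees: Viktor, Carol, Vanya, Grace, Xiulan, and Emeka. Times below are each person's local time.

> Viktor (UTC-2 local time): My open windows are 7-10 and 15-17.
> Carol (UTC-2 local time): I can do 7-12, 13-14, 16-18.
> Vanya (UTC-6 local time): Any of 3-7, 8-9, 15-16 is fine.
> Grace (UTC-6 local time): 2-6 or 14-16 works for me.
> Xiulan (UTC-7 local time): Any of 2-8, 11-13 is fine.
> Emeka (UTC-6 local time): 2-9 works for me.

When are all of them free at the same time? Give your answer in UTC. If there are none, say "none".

09:00-12:00

Viktor in UTC: 09:00-12:00, 17:00-19:00 (add 2h to convert from UTC-2).
Carol in UTC: 09:00-14:00, 15:00-16:00, 18:00-20:00 (add 2h to convert from UTC-2).
Vanya in UTC: 09:00-13:00, 14:00-15:00, 21:00-22:00 (add 6h to convert from UTC-6).
Grace in UTC: 08:00-12:00, 20:00-22:00 (add 6h to convert from UTC-6).
Xiulan in UTC: 09:00-15:00, 18:00-20:00 (add 7h to convert from UTC-7).
Emeka in UTC: 08:00-15:00 (add 6h to convert from UTC-6).
Viktor ∩ Carol: 09:00-12:00, 18:00-19:00.
Viktor ∩ Carol ∩ Vanya: 09:00-12:00.
Viktor ∩ Carol ∩ Vanya ∩ Grace: 09:00-12:00.
Viktor ∩ Carol ∩ Vanya ∩ Grace ∩ Xiulan: 09:00-12:00.
Viktor ∩ Carol ∩ Vanya ∩ Grace ∩ Xiulan ∩ Emeka: 09:00-12:00.
Those are the intersection windows.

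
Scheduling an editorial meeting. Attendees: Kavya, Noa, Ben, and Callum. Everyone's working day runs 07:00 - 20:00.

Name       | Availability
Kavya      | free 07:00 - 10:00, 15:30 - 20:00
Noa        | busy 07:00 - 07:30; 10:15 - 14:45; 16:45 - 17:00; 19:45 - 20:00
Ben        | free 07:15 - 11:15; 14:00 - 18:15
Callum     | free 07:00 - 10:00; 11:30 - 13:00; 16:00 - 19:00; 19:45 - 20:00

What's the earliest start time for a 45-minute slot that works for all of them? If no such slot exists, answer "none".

07:30

Kavya free: 07:00-10:00, 15:30-20:00.
Noa free: 07:30-10:15, 14:45-16:45, 17:00-19:45 (invert busy blocks within the working day).
Ben free: 07:15-11:15, 14:00-18:15.
Callum free: 07:00-10:00, 11:30-13:00, 16:00-19:00, 19:45-20:00.
Kavya ∩ Noa: 07:30-10:00, 15:30-16:45, 17:00-19:45.
Kavya ∩ Noa ∩ Ben: 07:30-10:00, 15:30-16:45, 17:00-18:15.
Kavya ∩ Noa ∩ Ben ∩ Callum: 07:30-10:00, 16:00-16:45, 17:00-18:15.
Those are the intersection windows.
The first common window of at least 45 minutes is 07:30-10:00, so the earliest start is 07:30.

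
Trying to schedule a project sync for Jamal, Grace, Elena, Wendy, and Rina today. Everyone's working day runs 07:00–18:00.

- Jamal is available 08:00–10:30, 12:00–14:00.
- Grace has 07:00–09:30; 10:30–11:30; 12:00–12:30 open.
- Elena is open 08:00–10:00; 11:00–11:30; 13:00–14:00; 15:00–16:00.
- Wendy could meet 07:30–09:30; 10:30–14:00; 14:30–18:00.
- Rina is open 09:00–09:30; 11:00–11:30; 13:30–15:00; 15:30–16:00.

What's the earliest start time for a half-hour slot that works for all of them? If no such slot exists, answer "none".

09:00

Jamal ∩ Grace: 08:00-09:30, 12:00-12:30.
Jamal ∩ Grace ∩ Elena: 08:00-09:30.
Jamal ∩ Grace ∩ Elena ∩ Wendy: 08:00-09:30.
Jamal ∩ Grace ∩ Elena ∩ Wendy ∩ Rina: 09:00-09:30.
The first common window of at least 30 minutes is 09:00-09:30, so the earliest start is 09:00.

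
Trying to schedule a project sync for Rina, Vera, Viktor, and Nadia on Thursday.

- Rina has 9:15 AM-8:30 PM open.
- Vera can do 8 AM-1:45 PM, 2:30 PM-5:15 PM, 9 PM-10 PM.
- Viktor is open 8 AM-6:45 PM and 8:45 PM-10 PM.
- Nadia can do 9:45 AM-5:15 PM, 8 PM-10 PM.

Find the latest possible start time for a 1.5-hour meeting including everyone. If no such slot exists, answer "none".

15:45

Rina ∩ Vera: 09:15-13:45, 14:30-17:15.
Rina ∩ Vera ∩ Viktor: 09:15-13:45, 14:30-17:15.
Rina ∩ Vera ∩ Viktor ∩ Nadia: 09:45-13:45, 14:30-17:15.
The last common window of at least 90 minutes is 14:30-17:15; a 90-minute meeting can start as late as 15:45 and still end by 17:15.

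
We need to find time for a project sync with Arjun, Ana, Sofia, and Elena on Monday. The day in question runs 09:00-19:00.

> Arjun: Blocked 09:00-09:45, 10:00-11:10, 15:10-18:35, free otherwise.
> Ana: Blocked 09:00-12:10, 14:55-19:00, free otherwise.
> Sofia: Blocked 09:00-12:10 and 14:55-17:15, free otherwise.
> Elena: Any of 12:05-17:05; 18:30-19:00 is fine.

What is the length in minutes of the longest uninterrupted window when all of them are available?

Arjun free: 09:45-10:00, 11:10-15:10, 18:35-19:00 (invert busy blocks within the working day).
Ana free: 12:10-14:55 (invert busy blocks within the working day).
Sofia free: 12:10-14:55, 17:15-19:00 (invert busy blocks within the working day).
Elena free: 12:05-17:05, 18:30-19:00.
Arjun ∩ Ana: 12:10-14:55.
Arjun ∩ Ana ∩ Sofia: 12:10-14:55.
Arjun ∩ Ana ∩ Sofia ∩ Elena: 12:10-14:55.
The longest is 12:10-14:55 at 165 minutes.

165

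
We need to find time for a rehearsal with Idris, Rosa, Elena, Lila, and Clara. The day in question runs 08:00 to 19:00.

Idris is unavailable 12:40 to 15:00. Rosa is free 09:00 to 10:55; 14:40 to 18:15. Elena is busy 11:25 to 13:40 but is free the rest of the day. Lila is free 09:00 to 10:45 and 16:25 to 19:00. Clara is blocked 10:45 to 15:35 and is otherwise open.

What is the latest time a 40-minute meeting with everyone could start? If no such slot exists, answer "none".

Idris free: 08:00-12:40, 15:00-19:00 (invert busy blocks within the working day).
Rosa free: 09:00-10:55, 14:40-18:15.
Elena free: 08:00-11:25, 13:40-19:00 (invert busy blocks within the working day).
Lila free: 09:00-10:45, 16:25-19:00.
Clara free: 08:00-10:45, 15:35-19:00 (invert busy blocks within the working day).
Idris ∩ Rosa: 09:00-10:55, 15:00-18:15.
Idris ∩ Rosa ∩ Elena: 09:00-10:55, 15:00-18:15.
Idris ∩ Rosa ∩ Elena ∩ Lila: 09:00-10:45, 16:25-18:15.
Idris ∩ Rosa ∩ Elena ∩ Lila ∩ Clara: 09:00-10:45, 16:25-18:15.
The last common window of at least 40 minutes is 16:25-18:15; a 40-minute meeting can start as late as 17:35 and still end by 18:15.

17:35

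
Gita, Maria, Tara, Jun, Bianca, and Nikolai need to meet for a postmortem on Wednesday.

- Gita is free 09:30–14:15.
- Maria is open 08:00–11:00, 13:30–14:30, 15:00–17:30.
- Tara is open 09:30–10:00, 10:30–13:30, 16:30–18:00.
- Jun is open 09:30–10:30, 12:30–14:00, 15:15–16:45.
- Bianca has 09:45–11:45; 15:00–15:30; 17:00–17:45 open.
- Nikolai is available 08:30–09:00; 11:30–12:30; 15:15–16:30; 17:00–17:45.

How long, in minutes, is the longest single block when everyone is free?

Gita ∩ Maria: 09:30-11:00, 13:30-14:15.
Gita ∩ Maria ∩ Tara: 09:30-10:00, 10:30-11:00.
Gita ∩ Maria ∩ Tara ∩ Jun: 09:30-10:00.
Gita ∩ Maria ∩ Tara ∩ Jun ∩ Bianca: 09:45-10:00.
Gita ∩ Maria ∩ Tara ∩ Jun ∩ Bianca ∩ Nikolai: ∅.
There is no time when everyone is free.
No common window exists, so the longest block is 0 minutes.

0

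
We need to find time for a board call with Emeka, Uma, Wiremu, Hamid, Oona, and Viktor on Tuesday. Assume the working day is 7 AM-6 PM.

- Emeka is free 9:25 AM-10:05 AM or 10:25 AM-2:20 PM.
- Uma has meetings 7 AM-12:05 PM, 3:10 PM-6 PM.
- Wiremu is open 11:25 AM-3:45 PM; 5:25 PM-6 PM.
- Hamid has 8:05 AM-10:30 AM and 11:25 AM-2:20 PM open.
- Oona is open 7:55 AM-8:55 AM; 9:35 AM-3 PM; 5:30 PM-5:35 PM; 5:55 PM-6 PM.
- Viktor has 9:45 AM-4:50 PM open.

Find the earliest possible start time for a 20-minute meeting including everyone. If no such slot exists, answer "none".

12:05

Emeka free: 09:25-10:05, 10:25-14:20.
Uma free: 12:05-15:10 (invert busy blocks within the working day).
Wiremu free: 11:25-15:45, 17:25-18:00.
Hamid free: 08:05-10:30, 11:25-14:20.
Oona free: 07:55-08:55, 09:35-15:00, 17:30-17:35, 17:55-18:00.
Viktor free: 09:45-16:50.
Emeka ∩ Uma: 12:05-14:20.
Emeka ∩ Uma ∩ Wiremu: 12:05-14:20.
Emeka ∩ Uma ∩ Wiremu ∩ Hamid: 12:05-14:20.
Emeka ∩ Uma ∩ Wiremu ∩ Hamid ∩ Oona: 12:05-14:20.
Emeka ∩ Uma ∩ Wiremu ∩ Hamid ∩ Oona ∩ Viktor: 12:05-14:20.
Those are the intersection windows.
The first common window of at least 20 minutes is 12:05-14:20, so the earliest start is 12:05.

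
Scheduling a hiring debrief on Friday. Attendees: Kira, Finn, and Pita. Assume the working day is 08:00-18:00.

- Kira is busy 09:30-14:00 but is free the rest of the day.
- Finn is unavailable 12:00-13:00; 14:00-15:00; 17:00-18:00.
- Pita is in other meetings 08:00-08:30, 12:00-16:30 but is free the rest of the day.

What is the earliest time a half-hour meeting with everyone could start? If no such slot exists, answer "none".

Kira free: 08:00-09:30, 14:00-18:00 (invert busy blocks within the working day).
Finn free: 08:00-12:00, 13:00-14:00, 15:00-17:00 (invert busy blocks within the working day).
Pita free: 08:30-12:00, 16:30-18:00 (invert busy blocks within the working day).
Kira ∩ Finn: 08:00-09:30, 15:00-17:00.
Kira ∩ Finn ∩ Pita: 08:30-09:30, 16:30-17:00.
The first common window of at least 30 minutes is 08:30-09:30, so the earliest start is 08:30.

08:30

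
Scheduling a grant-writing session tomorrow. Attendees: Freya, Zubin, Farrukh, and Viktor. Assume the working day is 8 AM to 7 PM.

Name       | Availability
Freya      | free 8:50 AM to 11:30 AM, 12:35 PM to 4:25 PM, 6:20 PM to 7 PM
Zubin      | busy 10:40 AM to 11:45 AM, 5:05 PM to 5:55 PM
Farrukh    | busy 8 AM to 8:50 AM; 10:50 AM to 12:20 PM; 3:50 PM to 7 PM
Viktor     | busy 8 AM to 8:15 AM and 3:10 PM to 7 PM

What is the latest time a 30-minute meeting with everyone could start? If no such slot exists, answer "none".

Freya free: 08:50-11:30, 12:35-16:25, 18:20-19:00.
Zubin free: 08:00-10:40, 11:45-17:05, 17:55-19:00 (invert busy blocks within the working day).
Farrukh free: 08:50-10:50, 12:20-15:50 (invert busy blocks within the working day).
Viktor free: 08:15-15:10 (invert busy blocks within the working day).
Freya ∩ Zubin: 08:50-10:40, 12:35-16:25, 18:20-19:00.
Freya ∩ Zubin ∩ Farrukh: 08:50-10:40, 12:35-15:50.
Freya ∩ Zubin ∩ Farrukh ∩ Viktor: 08:50-10:40, 12:35-15:10.
The last common window of at least 30 minutes is 12:35-15:10; a 30-minute meeting can start as late as 14:40 and still end by 15:10.

14:40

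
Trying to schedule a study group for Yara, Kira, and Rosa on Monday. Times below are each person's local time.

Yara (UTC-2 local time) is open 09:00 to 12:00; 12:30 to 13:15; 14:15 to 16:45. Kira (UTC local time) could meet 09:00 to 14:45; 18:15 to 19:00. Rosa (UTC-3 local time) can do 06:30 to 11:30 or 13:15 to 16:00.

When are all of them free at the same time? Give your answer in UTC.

Yara in UTC: 11:00-14:00, 14:30-15:15, 16:15-18:45 (add 2h to convert from UTC-2).
Kira in UTC: 09:00-14:45, 18:15-19:00.
Rosa in UTC: 09:30-14:30, 16:15-19:00 (add 3h to convert from UTC-3).
Yara ∩ Kira: 11:00-14:00, 14:30-14:45, 18:15-18:45.
Yara ∩ Kira ∩ Rosa: 11:00-14:00, 18:15-18:45.

11:00-14:00, 18:15-18:45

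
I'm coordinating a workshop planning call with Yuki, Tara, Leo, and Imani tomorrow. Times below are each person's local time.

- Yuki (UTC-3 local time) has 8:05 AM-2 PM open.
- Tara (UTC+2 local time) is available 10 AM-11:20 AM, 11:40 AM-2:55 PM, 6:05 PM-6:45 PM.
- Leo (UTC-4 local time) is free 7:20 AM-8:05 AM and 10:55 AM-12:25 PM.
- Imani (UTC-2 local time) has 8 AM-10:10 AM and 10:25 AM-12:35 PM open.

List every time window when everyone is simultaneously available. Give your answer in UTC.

Yuki in UTC: 11:05-17:00 (add 3h to convert from UTC-3).
Tara in UTC: 08:00-09:20, 09:40-12:55, 16:05-16:45 (subtract 2h to convert from UTC+2).
Leo in UTC: 11:20-12:05, 14:55-16:25 (add 4h to convert from UTC-4).
Imani in UTC: 10:00-12:10, 12:25-14:35 (add 2h to convert from UTC-2).
Yuki ∩ Tara: 11:05-12:55, 16:05-16:45.
Yuki ∩ Tara ∩ Leo: 11:20-12:05, 16:05-16:25.
Yuki ∩ Tara ∩ Leo ∩ Imani: 11:20-12:05.

11:20-12:05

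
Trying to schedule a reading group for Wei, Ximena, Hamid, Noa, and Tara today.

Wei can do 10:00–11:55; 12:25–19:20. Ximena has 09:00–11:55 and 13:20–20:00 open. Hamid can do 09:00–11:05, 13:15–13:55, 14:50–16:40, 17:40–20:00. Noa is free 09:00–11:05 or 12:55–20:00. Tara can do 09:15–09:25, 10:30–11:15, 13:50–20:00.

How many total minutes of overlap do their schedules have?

250

Wei ∩ Ximena: 10:00-11:55, 13:20-19:20.
Wei ∩ Ximena ∩ Hamid: 10:00-11:05, 13:20-13:55, 14:50-16:40, 17:40-19:20.
Wei ∩ Ximena ∩ Hamid ∩ Noa: 10:00-11:05, 13:20-13:55, 14:50-16:40, 17:40-19:20.
Wei ∩ Ximena ∩ Hamid ∩ Noa ∩ Tara: 10:30-11:05, 13:50-13:55, 14:50-16:40, 17:40-19:20.
Summing the common windows: 35 + 5 + 110 + 100 = 250 minutes.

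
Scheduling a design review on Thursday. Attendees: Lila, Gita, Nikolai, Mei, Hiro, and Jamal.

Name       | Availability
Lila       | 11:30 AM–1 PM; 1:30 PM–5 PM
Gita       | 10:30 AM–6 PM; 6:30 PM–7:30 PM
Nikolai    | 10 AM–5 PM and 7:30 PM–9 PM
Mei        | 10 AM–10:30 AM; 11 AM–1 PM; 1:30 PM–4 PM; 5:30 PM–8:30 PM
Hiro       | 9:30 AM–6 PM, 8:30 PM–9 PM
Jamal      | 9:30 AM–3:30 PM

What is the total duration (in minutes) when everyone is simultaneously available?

210

Lila ∩ Gita: 11:30-13:00, 13:30-17:00.
Lila ∩ Gita ∩ Nikolai: 11:30-13:00, 13:30-17:00.
Lila ∩ Gita ∩ Nikolai ∩ Mei: 11:30-13:00, 13:30-16:00.
Lila ∩ Gita ∩ Nikolai ∩ Mei ∩ Hiro: 11:30-13:00, 13:30-16:00.
Lila ∩ Gita ∩ Nikolai ∩ Mei ∩ Hiro ∩ Jamal: 11:30-13:00, 13:30-15:30.
So the common availability across everyone is 11:30-13:00, 13:30-15:30.
Summing the common windows: 90 + 120 = 210 minutes.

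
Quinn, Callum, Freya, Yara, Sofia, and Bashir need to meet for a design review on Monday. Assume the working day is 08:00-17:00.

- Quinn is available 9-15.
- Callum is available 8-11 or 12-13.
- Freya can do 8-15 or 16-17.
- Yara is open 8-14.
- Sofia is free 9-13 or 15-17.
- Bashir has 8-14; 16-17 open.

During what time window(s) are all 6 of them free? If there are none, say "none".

09:00-11:00, 12:00-13:00

Quinn ∩ Callum: 09:00-11:00, 12:00-13:00.
Quinn ∩ Callum ∩ Freya: 09:00-11:00, 12:00-13:00.
Quinn ∩ Callum ∩ Freya ∩ Yara: 09:00-11:00, 12:00-13:00.
Quinn ∩ Callum ∩ Freya ∩ Yara ∩ Sofia: 09:00-11:00, 12:00-13:00.
Quinn ∩ Callum ∩ Freya ∩ Yara ∩ Sofia ∩ Bashir: 09:00-11:00, 12:00-13:00.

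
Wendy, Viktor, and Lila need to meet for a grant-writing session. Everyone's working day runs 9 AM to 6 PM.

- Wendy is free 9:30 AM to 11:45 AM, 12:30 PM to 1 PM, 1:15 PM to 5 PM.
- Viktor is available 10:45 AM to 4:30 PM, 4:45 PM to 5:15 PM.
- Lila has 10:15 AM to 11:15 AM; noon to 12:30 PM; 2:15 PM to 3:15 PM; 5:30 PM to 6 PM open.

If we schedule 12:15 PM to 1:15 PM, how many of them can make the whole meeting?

Viktor can make the full 12:15-13:15 slot — that's 1.

1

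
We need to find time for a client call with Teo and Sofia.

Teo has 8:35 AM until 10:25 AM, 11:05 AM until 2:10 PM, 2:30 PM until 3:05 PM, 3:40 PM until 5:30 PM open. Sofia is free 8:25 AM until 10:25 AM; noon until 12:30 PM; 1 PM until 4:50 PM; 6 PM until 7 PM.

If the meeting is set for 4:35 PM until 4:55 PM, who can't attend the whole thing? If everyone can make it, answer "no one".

Sofia

Teo: free for 16:35-16:55. Sofia: not fully free for 16:35-16:55.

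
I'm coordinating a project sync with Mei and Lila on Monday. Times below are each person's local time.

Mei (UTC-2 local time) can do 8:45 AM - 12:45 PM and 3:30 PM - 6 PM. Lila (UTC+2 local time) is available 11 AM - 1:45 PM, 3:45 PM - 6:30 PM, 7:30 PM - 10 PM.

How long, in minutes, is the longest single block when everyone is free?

150

Mei in UTC: 10:45-14:45, 17:30-20:00 (add 2h to convert from UTC-2).
Lila in UTC: 09:00-11:45, 13:45-16:30, 17:30-20:00 (subtract 2h to convert from UTC+2).
Mei ∩ Lila: 10:45-11:45, 13:45-14:45, 17:30-20:00.
So the common availability across everyone is 10:45-11:45, 13:45-14:45, 17:30-20:00.
The longest is 17:30-20:00 at 150 minutes.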